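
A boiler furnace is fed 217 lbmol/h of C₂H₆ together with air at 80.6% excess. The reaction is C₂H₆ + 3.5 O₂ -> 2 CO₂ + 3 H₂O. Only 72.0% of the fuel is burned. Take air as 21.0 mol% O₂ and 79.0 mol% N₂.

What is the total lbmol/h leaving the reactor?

Stoichiometric O₂ = 3.5 × 217 = 759.5 lbmol/h; O₂ fed = 759.5 × 1.806 = 1372 lbmol/h.
N₂ fed = 1372 × 79/21 = 5160 lbmol/h.
Fuel reacted = 0.72 × 217 → ξ = 156.2 lbmol/h.
Outlet (n = n₀ + ν ξ):
  C₂H₆: 217 − 1(156.2) = 60.76
  O₂: 1372 − 3.5(156.2) = 824.8
  N₂: 5160 (inert)
  CO₂: 0 + 2(156.2) = 312.5
  H₂O: 0 + 3(156.2) = 468.7
Total out = 60.76 + 824.8 + 5160 + 312.5 + 468.7 = 6827 lbmol/h.

6830 lbmol/h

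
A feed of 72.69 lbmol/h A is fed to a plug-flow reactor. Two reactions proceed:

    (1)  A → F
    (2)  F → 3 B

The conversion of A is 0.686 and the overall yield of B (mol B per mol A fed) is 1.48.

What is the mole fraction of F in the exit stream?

Conversion of A: A consumed = 1ξ₁ = 0.686 × 72.69 → ξ₁ = 49.87 lbmol/h.
Yield of B: 3ξ₂ / 72.69 = 1.48 → ξ₂ = 35.86 lbmol/h.
Outlet amounts (n = n₀ + Σ ν·ξ):
  A: 72.69 − 1(49.87) = 22.82
  F: 0 + 1(49.87) − 1(35.86) = 14
  B: 0 + 3(35.86) = 107.6
Total out = 144.4 lbmol/h; y_F = 14 / 144.4 = 0.09698.

0.097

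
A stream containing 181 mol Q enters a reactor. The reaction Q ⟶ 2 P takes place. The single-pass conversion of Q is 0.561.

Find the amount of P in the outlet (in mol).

203 mol

Q reacted = 0.561 × 181 = 101.5 mol; ν_Q = −1, so ξ = 101.5/1 = 101.5 mol.
Outlet amounts (n = n₀ + ν ξ):
  Q: 181 − 1(101.5) = 79.46
  P: 0 + 2(101.5) = 203.1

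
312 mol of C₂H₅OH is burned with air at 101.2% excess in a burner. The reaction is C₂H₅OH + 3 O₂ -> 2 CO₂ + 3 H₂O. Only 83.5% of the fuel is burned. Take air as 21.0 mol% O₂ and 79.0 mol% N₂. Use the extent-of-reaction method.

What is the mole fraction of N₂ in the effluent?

0.743

Stoichiometric O₂ = 3 × 312 = 936 mol; O₂ fed = 936 × 2.012 = 1883 mol.
N₂ fed = 1883 × 79/21 = 7085 mol.
Fuel reacted = 0.835 × 312 → ξ = 260.5 mol.
Outlet (n = n₀ + ν ξ):
  C₂H₅OH: 312 − 1(260.5) = 51.48
  O₂: 1883 − 3(260.5) = 1102
  N₂: 7085 (inert)
  CO₂: 0 + 2(260.5) = 521
  H₂O: 0 + 3(260.5) = 781.6
Total out = 9540 mol; y_N₂ = 7085 / 9540 = 0.7426.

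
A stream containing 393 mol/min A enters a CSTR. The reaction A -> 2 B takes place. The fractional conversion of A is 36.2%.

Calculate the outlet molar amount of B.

A reacted = 0.362 × 393 = 142.3 mol/min; ν_A = −1, so ξ = 142.3/1 = 142.3 mol/min.
Outlet amounts (n = n₀ + ν ξ):
  A: 393 − 1(142.3) = 250.7
  B: 0 + 2(142.3) = 284.5

285 mol/min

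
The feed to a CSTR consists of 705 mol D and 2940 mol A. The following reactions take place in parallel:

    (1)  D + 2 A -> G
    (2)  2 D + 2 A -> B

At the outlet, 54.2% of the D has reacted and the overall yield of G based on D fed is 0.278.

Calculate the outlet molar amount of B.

Yield of G: 1ξ₁ / 705 = 0.278 → ξ₁ = 196 mol.
Conversion of D: 1ξ₁ + 2ξ₂ = 0.542 × 705 = 382.1 → ξ₂ = 93.06 mol.
Outlet amounts (n = n₀ + Σ ν·ξ):
  D: 705 − 1(196) − 2(93.06) = 322.9
  A: 2940 − 2(196) − 2(93.06) = 2362
  G: 0 + 1(196) = 196
  B: 0 + 1(93.06) = 93.06

93.1 mol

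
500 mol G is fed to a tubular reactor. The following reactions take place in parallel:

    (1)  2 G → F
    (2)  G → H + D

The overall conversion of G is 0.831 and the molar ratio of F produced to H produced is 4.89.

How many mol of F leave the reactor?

Conversion of G: G consumed = 0.831 × 500 = 415.5 mol = 2ξ₁ + 1ξ₂.
Selectivity: 1ξ₁ / (1ξ₂) = 4.89 → ξ₁ = 4.89 ξ₂.
Substitute: (2·4.89 + 1) ξ₂ = 415.5 → ξ₂ = 38.54 mol, ξ₁ = 188.5 mol.
Outlet amounts (n = n₀ + Σ ν·ξ):
  G: 500 − 2(188.5) − 1(38.54) = 84.5
  F: 0 + 1(188.5) = 188.5
  H: 0 + 1(38.54) = 38.54
  D: 0 + 1(38.54) = 38.54

188 mol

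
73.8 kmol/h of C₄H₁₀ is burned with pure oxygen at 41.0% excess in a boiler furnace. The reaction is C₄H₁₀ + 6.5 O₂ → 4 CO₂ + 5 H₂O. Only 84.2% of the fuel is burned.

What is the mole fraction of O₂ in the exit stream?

0.323

Stoichiometric O₂ = 6.5 × 73.8 = 479.7 kmol/h; O₂ fed = 479.7 × 1.410 = 676.4 kmol/h.
Fuel reacted = 0.842 × 73.8 → ξ = 62.14 kmol/h.
Outlet (n = n₀ + ν ξ):
  C₄H₁₀: 73.8 − 1(62.14) = 11.66
  O₂: 676.4 − 6.5(62.14) = 272.5
  CO₂: 0 + 4(62.14) = 248.6
  H₂O: 0 + 5(62.14) = 310.7
Total out = 843.4 kmol/h; y_O₂ = 272.5 / 843.4 = 0.3231.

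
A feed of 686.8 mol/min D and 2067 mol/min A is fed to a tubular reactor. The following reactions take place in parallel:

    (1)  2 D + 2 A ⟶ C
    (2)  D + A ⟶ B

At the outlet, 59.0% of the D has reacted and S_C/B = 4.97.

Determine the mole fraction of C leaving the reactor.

0.085

Conversion of D: D consumed = 0.59 × 686.8 = 405.2 mol/min = 2ξ₁ + 1ξ₂.
Selectivity: 1ξ₁ / (1ξ₂) = 4.97 → ξ₁ = 4.97 ξ₂.
Substitute: (2·4.97 + 1) ξ₂ = 405.2 → ξ₂ = 37.04 mol/min, ξ₁ = 184.1 mol/min.
Outlet amounts (n = n₀ + Σ ν·ξ):
  D: 686.8 − 2(184.1) − 1(37.04) = 281.6
  A: 2067 − 2(184.1) − 1(37.04) = 1662
  C: 0 + 1(184.1) = 184.1
  B: 0 + 1(37.04) = 37.04
Total out = 2165 mol/min; y_C = 184.1 / 2165 = 0.08505.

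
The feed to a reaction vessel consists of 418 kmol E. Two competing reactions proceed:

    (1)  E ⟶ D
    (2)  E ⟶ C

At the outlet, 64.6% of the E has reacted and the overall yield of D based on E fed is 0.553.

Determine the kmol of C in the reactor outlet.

38.9 kmol

Yield of D: 1ξ₁ / 418 = 0.553 → ξ₁ = 231.2 kmol.
Conversion of E: 1ξ₁ + 1ξ₂ = 0.646 × 418 = 270 → ξ₂ = 38.87 kmol.
Outlet amounts (n = n₀ + Σ ν·ξ):
  E: 418 − 1(231.2) − 1(38.87) = 148
  D: 0 + 1(231.2) = 231.2
  C: 0 + 1(38.87) = 38.87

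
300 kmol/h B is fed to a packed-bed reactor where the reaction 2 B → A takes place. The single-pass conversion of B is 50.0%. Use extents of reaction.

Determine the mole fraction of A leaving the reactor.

0.333

B reacted = 0.5 × 300 = 150 kmol/h; ν_B = −2, so ξ = 150/2 = 75 kmol/h.
Outlet amounts (n = n₀ + ν ξ):
  B: 300 − 2(75) = 150
  A: 0 + 1(75) = 75
Total out = 225 kmol/h; y_A = 75 / 225 = 0.3333.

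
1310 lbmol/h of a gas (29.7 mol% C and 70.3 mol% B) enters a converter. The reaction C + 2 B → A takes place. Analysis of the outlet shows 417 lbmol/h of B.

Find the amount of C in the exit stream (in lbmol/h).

For B: n = n₀ − 2ξ → 417 = 920.9 − 2ξ, giving ξ = 252 lbmol/h.
Outlet amounts (n = n₀ + ν ξ):
  C: 389.1 − 1(252) = 137.1
  B: 920.9 − 2(252) = 417
  A: 0 + 1(252) = 252

137 lbmol/h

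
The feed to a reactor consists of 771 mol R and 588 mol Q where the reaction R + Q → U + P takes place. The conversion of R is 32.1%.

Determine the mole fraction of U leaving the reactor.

R reacted = 0.321 × 771 = 247.5 mol; ν_R = −1, so ξ = 247.5/1 = 247.5 mol.
Outlet amounts (n = n₀ + ν ξ):
  R: 771 − 1(247.5) = 523.5
  Q: 588 − 1(247.5) = 340.5
  U: 0 + 1(247.5) = 247.5
  P: 0 + 1(247.5) = 247.5
Total out = 1359 mol; y_U = 247.5 / 1359 = 0.1821.

0.182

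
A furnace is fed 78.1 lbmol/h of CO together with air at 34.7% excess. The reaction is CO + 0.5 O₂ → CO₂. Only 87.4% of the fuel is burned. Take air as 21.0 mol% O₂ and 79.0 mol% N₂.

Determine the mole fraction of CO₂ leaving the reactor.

0.232

Stoichiometric O₂ = 0.5 × 78.1 = 39.05 lbmol/h; O₂ fed = 39.05 × 1.347 = 52.6 lbmol/h.
N₂ fed = 52.6 × 79/21 = 197.9 lbmol/h.
Fuel reacted = 0.874 × 78.1 → ξ = 68.26 lbmol/h.
Outlet (n = n₀ + ν ξ):
  CO: 78.1 − 1(68.26) = 9.841
  O₂: 52.6 − 0.5(68.26) = 18.47
  N₂: 197.9 (inert)
  CO₂: 0 + 1(68.26) = 68.26
Total out = 294.4 lbmol/h; y_CO₂ = 68.26 / 294.4 = 0.2318.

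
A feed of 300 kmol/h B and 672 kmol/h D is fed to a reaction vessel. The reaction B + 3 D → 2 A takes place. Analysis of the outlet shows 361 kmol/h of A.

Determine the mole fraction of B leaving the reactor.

0.196

For A: n = n₀ + 2ξ → 361 = 0 + 2ξ, giving ξ = 180.5 kmol/h.
Outlet amounts (n = n₀ + ν ξ):
  B: 300 − 1(180.5) = 119.5
  D: 672 − 3(180.5) = 130.5
  A: 0 + 2(180.5) = 361
Total out = 611 kmol/h; y_B = 119.5 / 611 = 0.1956.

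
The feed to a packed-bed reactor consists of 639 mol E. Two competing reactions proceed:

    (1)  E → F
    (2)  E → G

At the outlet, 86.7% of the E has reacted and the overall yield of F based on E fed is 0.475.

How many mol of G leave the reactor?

250 mol

Yield of F: 1ξ₁ / 639 = 0.475 → ξ₁ = 303.5 mol.
Conversion of E: 1ξ₁ + 1ξ₂ = 0.867 × 639 = 554 → ξ₂ = 250.5 mol.
Outlet amounts (n = n₀ + Σ ν·ξ):
  E: 639 − 1(303.5) − 1(250.5) = 84.99
  F: 0 + 1(303.5) = 303.5
  G: 0 + 1(250.5) = 250.5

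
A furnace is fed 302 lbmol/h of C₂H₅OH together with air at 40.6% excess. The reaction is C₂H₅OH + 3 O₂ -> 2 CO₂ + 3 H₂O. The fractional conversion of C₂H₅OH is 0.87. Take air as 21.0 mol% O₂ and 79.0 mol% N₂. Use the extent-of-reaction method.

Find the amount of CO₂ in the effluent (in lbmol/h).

525 lbmol/h

Stoichiometric O₂ = 3 × 302 = 906 lbmol/h; O₂ fed = 906 × 1.406 = 1274 lbmol/h.
N₂ fed = 1274 × 79/21 = 4792 lbmol/h.
Fuel reacted = 0.87 × 302 → ξ = 262.7 lbmol/h.
Outlet (n = n₀ + ν ξ):
  C₂H₅OH: 302 − 1(262.7) = 39.26
  O₂: 1274 − 3(262.7) = 485.6
  N₂: 4792 (inert)
  CO₂: 0 + 2(262.7) = 525.5
  H₂O: 0 + 3(262.7) = 788.2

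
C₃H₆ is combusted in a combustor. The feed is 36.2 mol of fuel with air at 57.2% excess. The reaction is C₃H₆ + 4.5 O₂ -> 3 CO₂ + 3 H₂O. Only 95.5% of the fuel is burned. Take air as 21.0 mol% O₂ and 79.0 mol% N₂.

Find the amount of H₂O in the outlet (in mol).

Stoichiometric O₂ = 4.5 × 36.2 = 162.9 mol; O₂ fed = 162.9 × 1.572 = 256.1 mol.
N₂ fed = 256.1 × 79/21 = 963.3 mol.
Fuel reacted = 0.955 × 36.2 → ξ = 34.57 mol.
Outlet (n = n₀ + ν ξ):
  C₃H₆: 36.2 − 1(34.57) = 1.629
  O₂: 256.1 − 4.5(34.57) = 100.5
  N₂: 963.3 (inert)
  CO₂: 0 + 3(34.57) = 103.7
  H₂O: 0 + 3(34.57) = 103.7

104 mol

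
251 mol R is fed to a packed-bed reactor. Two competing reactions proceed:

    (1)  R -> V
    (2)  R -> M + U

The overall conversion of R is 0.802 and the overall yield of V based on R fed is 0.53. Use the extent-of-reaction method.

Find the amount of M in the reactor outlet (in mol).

Yield of V: 1ξ₁ / 251 = 0.53 → ξ₁ = 133 mol.
Conversion of R: 1ξ₁ + 1ξ₂ = 0.802 × 251 = 201.3 → ξ₂ = 68.27 mol.
Outlet amounts (n = n₀ + Σ ν·ξ):
  R: 251 − 1(133) − 1(68.27) = 49.7
  V: 0 + 1(133) = 133
  M: 0 + 1(68.27) = 68.27
  U: 0 + 1(68.27) = 68.27

68.3 mol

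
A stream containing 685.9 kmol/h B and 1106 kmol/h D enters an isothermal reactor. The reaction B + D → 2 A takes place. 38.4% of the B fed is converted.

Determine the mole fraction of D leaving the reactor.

B reacted = 0.384 × 685.9 = 263.4 kmol/h; ν_B = −1, so ξ = 263.4/1 = 263.4 kmol/h.
Outlet amounts (n = n₀ + ν ξ):
  B: 685.9 − 1(263.4) = 422.5
  D: 1106 − 1(263.4) = 842.6
  A: 0 + 2(263.4) = 526.8
Total out = 1792 kmol/h; y_D = 842.6 / 1792 = 0.4702.

0.47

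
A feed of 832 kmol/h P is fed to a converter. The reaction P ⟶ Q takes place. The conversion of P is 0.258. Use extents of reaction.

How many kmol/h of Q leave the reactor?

P reacted = 0.258 × 832 = 214.7 kmol/h; ν_P = −1, so ξ = 214.7/1 = 214.7 kmol/h.
Outlet amounts (n = n₀ + ν ξ):
  P: 832 − 1(214.7) = 617.3
  Q: 0 + 1(214.7) = 214.7

215 kmol/h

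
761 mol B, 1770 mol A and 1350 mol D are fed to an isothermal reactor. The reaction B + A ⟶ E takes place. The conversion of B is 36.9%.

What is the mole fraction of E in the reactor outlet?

0.078

B reacted = 0.369 × 761 = 280.8 mol; ν_B = −1, so ξ = 280.8/1 = 280.8 mol.
Outlet amounts (n = n₀ + ν ξ):
  B: 761 − 1(280.8) = 480.2
  A: 1770 − 1(280.8) = 1489
  E: 0 + 1(280.8) = 280.8
  D: 1350 (inert)
Total out = 3600 mol; y_E = 280.8 / 3600 = 0.078.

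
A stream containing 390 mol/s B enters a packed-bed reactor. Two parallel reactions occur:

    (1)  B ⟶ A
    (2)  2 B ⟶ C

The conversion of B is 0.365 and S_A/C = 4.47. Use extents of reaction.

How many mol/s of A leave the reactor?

98.3 mol/s

Conversion of B: B consumed = 0.365 × 390 = 142.3 mol/s = 1ξ₁ + 2ξ₂.
Selectivity: 1ξ₁ / (1ξ₂) = 4.47 → ξ₁ = 4.47 ξ₂.
Substitute: (1·4.47 + 2) ξ₂ = 142.3 → ξ₂ = 22 mol/s, ξ₁ = 98.35 mol/s.
Outlet amounts (n = n₀ + Σ ν·ξ):
  B: 390 − 1(98.35) − 2(22) = 247.7
  A: 0 + 1(98.35) = 98.35
  C: 0 + 1(22) = 22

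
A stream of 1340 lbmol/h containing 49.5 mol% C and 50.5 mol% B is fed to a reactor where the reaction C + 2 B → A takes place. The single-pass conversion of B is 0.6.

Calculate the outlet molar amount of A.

B reacted = 0.6 × 676.7 = 406 lbmol/h; ν_B = −2, so ξ = 406/2 = 203 lbmol/h.
Outlet amounts (n = n₀ + ν ξ):
  C: 663.3 − 1(203) = 460.3
  B: 676.7 − 2(203) = 270.7
  A: 0 + 1(203) = 203

203 lbmol/h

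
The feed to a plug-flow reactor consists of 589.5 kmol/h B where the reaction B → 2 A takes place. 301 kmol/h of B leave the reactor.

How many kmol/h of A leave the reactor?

577 kmol/h

For B: n = n₀ − 1ξ → 301 = 589.5 − 1ξ, giving ξ = 288.5 kmol/h.
Outlet amounts (n = n₀ + ν ξ):
  B: 589.5 − 1(288.5) = 301
  A: 0 + 2(288.5) = 577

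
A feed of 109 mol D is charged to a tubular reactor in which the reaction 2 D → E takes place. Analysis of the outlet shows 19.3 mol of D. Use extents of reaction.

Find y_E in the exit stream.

0.699

For D: n = n₀ − 2ξ → 19.3 = 109 − 2ξ, giving ξ = 44.85 mol.
Outlet amounts (n = n₀ + ν ξ):
  D: 109 − 2(44.85) = 19.3
  E: 0 + 1(44.85) = 44.85
Total out = 64.15 mol; y_E = 44.85 / 64.15 = 0.6991.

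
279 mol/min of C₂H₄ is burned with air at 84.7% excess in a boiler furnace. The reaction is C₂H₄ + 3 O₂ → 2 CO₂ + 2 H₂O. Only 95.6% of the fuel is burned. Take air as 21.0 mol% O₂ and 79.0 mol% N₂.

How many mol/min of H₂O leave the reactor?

533 mol/min

Stoichiometric O₂ = 3 × 279 = 837 mol/min; O₂ fed = 837 × 1.847 = 1546 mol/min.
N₂ fed = 1546 × 79/21 = 5816 mol/min.
Fuel reacted = 0.956 × 279 → ξ = 266.7 mol/min.
Outlet (n = n₀ + ν ξ):
  C₂H₄: 279 − 1(266.7) = 12.28
  O₂: 1546 − 3(266.7) = 745.8
  N₂: 5816 (inert)
  CO₂: 0 + 2(266.7) = 533.4
  H₂O: 0 + 2(266.7) = 533.4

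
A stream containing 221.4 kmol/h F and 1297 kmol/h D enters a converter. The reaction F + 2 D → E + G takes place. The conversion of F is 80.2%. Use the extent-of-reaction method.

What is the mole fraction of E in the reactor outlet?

0.132

F reacted = 0.802 × 221.4 = 177.6 kmol/h; ν_F = −1, so ξ = 177.6/1 = 177.6 kmol/h.
Outlet amounts (n = n₀ + ν ξ):
  F: 221.4 − 1(177.6) = 43.84
  D: 1297 − 2(177.6) = 941.9
  E: 0 + 1(177.6) = 177.6
  G: 0 + 1(177.6) = 177.6
Total out = 1341 kmol/h; y_E = 177.6 / 1341 = 0.1324.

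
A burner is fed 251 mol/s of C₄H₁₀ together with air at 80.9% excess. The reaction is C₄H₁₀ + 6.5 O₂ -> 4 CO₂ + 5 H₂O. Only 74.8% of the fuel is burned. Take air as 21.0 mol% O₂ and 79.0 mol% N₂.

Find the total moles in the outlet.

14600 mol/s

Stoichiometric O₂ = 6.5 × 251 = 1632 mol/s; O₂ fed = 1632 × 1.809 = 2951 mol/s.
N₂ fed = 2951 × 79/21 = 11100 mol/s.
Fuel reacted = 0.748 × 251 → ξ = 187.7 mol/s.
Outlet (n = n₀ + ν ξ):
  C₄H₁₀: 251 − 1(187.7) = 63.25
  O₂: 2951 − 6.5(187.7) = 1731
  N₂: 11100 (inert)
  CO₂: 0 + 4(187.7) = 751
  H₂O: 0 + 5(187.7) = 938.7
Total out = 63.25 + 1731 + 11100 + 751 + 938.7 = 14590 mol/s.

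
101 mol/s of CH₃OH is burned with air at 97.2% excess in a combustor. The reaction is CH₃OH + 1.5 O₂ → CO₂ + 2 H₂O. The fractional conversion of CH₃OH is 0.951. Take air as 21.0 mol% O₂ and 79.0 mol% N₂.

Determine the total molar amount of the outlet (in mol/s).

Stoichiometric O₂ = 1.5 × 101 = 151.5 mol/s; O₂ fed = 151.5 × 1.972 = 298.8 mol/s.
N₂ fed = 298.8 × 79/21 = 1124 mol/s.
Fuel reacted = 0.951 × 101 → ξ = 96.05 mol/s.
Outlet (n = n₀ + ν ξ):
  CH₃OH: 101 − 1(96.05) = 4.949
  O₂: 298.8 − 1.5(96.05) = 154.7
  N₂: 1124 (inert)
  CO₂: 0 + 1(96.05) = 96.05
  H₂O: 0 + 2(96.05) = 192.1
Total out = 4.949 + 154.7 + 1124 + 96.05 + 192.1 = 1572 mol/s.

1570 mol/s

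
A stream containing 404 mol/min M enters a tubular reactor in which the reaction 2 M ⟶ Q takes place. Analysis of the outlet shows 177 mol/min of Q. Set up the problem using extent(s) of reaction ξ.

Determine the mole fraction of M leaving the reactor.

For Q: n = n₀ + 1ξ → 177 = 0 + 1ξ, giving ξ = 177 mol/min.
Outlet amounts (n = n₀ + ν ξ):
  M: 404 − 2(177) = 50
  Q: 0 + 1(177) = 177
Total out = 227 mol/min; y_M = 50 / 227 = 0.2203.

0.22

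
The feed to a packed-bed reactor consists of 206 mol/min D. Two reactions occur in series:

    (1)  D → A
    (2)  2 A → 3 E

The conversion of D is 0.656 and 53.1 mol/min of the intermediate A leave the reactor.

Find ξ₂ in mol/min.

ξ₂ = 41 mol/min

Conversion of D: D consumed = 1ξ₁ = 0.656 × 206 → ξ₁ = 135.1 mol/min.
A balance: n_A = 0 + 1ξ₁ − 2ξ₂ = 53.1 → ξ₂ = (1·135.1 − 53.1)/2 = 41.02 mol/min.
Outlet amounts (n = n₀ + Σ ν·ξ):
  D: 206 − 1(135.1) = 70.86
  A: 0 + 1(135.1) − 2(41.02) = 53.1
  E: 0 + 3(41.02) = 123.1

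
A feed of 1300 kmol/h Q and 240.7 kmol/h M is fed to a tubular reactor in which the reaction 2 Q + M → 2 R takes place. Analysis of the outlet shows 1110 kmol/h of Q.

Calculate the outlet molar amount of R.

190 kmol/h

For Q: n = n₀ − 2ξ → 1110 = 1300 − 2ξ, giving ξ = 95 kmol/h.
Outlet amounts (n = n₀ + ν ξ):
  Q: 1300 − 2(95) = 1110
  M: 240.7 − 1(95) = 145.7
  R: 0 + 2(95) = 190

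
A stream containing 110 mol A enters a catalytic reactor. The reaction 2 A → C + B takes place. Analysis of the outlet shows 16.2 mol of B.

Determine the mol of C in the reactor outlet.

For B: n = n₀ + 1ξ → 16.2 = 0 + 1ξ, giving ξ = 16.2 mol.
Outlet amounts (n = n₀ + ν ξ):
  A: 110 − 2(16.2) = 77.6
  C: 0 + 1(16.2) = 16.2
  B: 0 + 1(16.2) = 16.2

16.2 mol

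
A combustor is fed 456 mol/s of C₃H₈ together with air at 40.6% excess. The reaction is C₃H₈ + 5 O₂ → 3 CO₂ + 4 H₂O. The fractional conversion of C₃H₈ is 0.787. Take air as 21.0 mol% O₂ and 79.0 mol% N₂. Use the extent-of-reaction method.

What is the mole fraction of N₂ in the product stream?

Stoichiometric O₂ = 5 × 456 = 2280 mol/s; O₂ fed = 2280 × 1.406 = 3206 mol/s.
N₂ fed = 3206 × 79/21 = 12060 mol/s.
Fuel reacted = 0.787 × 456 → ξ = 358.9 mol/s.
Outlet (n = n₀ + ν ξ):
  C₃H₈: 456 − 1(358.9) = 97.13
  O₂: 3206 − 5(358.9) = 1411
  N₂: 12060 (inert)
  CO₂: 0 + 3(358.9) = 1077
  H₂O: 0 + 4(358.9) = 1435
Total out = 16080 mol/s; y_N₂ = 12060 / 16080 = 0.75.

0.75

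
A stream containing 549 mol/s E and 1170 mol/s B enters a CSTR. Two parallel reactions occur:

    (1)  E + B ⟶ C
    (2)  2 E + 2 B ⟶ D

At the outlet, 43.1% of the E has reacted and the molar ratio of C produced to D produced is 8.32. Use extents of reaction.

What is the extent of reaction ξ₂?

ξ₂ = 22.9 mol/s

Conversion of E: E consumed = 0.431 × 549 = 236.6 mol/s = 1ξ₁ + 2ξ₂.
Selectivity: 1ξ₁ / (1ξ₂) = 8.32 → ξ₁ = 8.32 ξ₂.
Substitute: (1·8.32 + 2) ξ₂ = 236.6 → ξ₂ = 22.93 mol/s, ξ₁ = 190.8 mol/s.
Outlet amounts (n = n₀ + Σ ν·ξ):
  E: 549 − 1(190.8) − 2(22.93) = 312.4
  B: 1170 − 1(190.8) − 2(22.93) = 933.4
  C: 0 + 1(190.8) = 190.8
  D: 0 + 1(22.93) = 22.93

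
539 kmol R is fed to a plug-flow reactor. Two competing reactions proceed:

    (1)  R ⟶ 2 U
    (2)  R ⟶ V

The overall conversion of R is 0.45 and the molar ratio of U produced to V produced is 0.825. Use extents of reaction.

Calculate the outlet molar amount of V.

Conversion of R: R consumed = 0.45 × 539 = 242.6 kmol = 1ξ₁ + 1ξ₂.
Selectivity: 2ξ₁ / (1ξ₂) = 0.825 → ξ₁ = 0.4125 ξ₂.
Substitute: (1·0.4125 + 1) ξ₂ = 242.6 → ξ₂ = 171.7 kmol, ξ₁ = 70.83 kmol.
Outlet amounts (n = n₀ + Σ ν·ξ):
  R: 539 − 1(70.83) − 1(171.7) = 296.5
  U: 0 + 2(70.83) = 141.7
  V: 0 + 1(171.7) = 171.7

172 kmol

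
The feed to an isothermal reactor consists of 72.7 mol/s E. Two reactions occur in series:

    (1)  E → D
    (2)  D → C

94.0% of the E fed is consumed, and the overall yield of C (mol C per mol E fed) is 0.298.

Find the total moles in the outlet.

72.7 mol/s

Conversion of E: E consumed = 1ξ₁ = 0.94 × 72.7 → ξ₁ = 68.34 mol/s.
Yield of C: 1ξ₂ / 72.7 = 0.298 → ξ₂ = 21.66 mol/s.
Outlet amounts (n = n₀ + Σ ν·ξ):
  E: 72.7 − 1(68.34) = 4.362
  D: 0 + 1(68.34) − 1(21.66) = 46.67
  C: 0 + 1(21.66) = 21.66
Total out = 4.362 + 46.67 + 21.66 = 72.7 mol/s.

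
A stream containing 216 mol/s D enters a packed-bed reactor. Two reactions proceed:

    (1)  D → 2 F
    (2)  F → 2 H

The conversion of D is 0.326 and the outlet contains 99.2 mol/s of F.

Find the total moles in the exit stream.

Conversion of D: D consumed = 1ξ₁ = 0.326 × 216 → ξ₁ = 70.42 mol/s.
F balance: n_F = 0 + 2ξ₁ − 1ξ₂ = 99.2 → ξ₂ = (2·70.42 − 99.2)/1 = 41.63 mol/s.
Outlet amounts (n = n₀ + Σ ν·ξ):
  D: 216 − 1(70.42) = 145.6
  F: 0 + 2(70.42) − 1(41.63) = 99.2
  H: 0 + 2(41.63) = 83.26
Total out = 145.6 + 99.2 + 83.26 = 328 mol/s.

328 mol/s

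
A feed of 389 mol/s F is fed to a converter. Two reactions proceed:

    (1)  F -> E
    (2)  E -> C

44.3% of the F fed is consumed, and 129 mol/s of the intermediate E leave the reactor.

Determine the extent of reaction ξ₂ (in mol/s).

Conversion of F: F consumed = 1ξ₁ = 0.443 × 389 → ξ₁ = 172.3 mol/s.
E balance: n_E = 0 + 1ξ₁ − 1ξ₂ = 129 → ξ₂ = (1·172.3 − 129)/1 = 43.33 mol/s.
Outlet amounts (n = n₀ + Σ ν·ξ):
  F: 389 − 1(172.3) = 216.7
  E: 0 + 1(172.3) − 1(43.33) = 129
  C: 0 + 1(43.33) = 43.33

ξ₂ = 43.3 mol/s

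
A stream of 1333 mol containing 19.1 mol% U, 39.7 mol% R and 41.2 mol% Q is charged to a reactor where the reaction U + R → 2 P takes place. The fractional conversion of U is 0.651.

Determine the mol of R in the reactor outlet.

363 mol

U reacted = 0.651 × 254.6 = 165.7 mol; ν_U = −1, so ξ = 165.7/1 = 165.7 mol.
Outlet amounts (n = n₀ + ν ξ):
  U: 254.6 − 1(165.7) = 88.86
  R: 529.2 − 1(165.7) = 363.5
  P: 0 + 2(165.7) = 331.5
  Q: 549.2 (inert)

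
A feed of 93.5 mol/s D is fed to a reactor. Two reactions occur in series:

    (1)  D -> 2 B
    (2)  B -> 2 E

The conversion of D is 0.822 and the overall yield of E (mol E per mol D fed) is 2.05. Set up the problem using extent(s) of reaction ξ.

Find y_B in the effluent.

Conversion of D: D consumed = 1ξ₁ = 0.822 × 93.5 → ξ₁ = 76.86 mol/s.
Yield of E: 2ξ₂ / 93.5 = 2.05 → ξ₂ = 95.84 mol/s.
Outlet amounts (n = n₀ + Σ ν·ξ):
  D: 93.5 − 1(76.86) = 16.64
  B: 0 + 2(76.86) − 1(95.84) = 57.88
  E: 0 + 2(95.84) = 191.7
Total out = 266.2 mol/s; y_B = 57.88 / 266.2 = 0.2174.

0.217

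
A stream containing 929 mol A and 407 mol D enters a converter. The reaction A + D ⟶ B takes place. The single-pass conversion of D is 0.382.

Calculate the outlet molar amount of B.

D reacted = 0.382 × 407 = 155.5 mol; ν_D = −1, so ξ = 155.5/1 = 155.5 mol.
Outlet amounts (n = n₀ + ν ξ):
  A: 929 − 1(155.5) = 773.5
  D: 407 − 1(155.5) = 251.5
  B: 0 + 1(155.5) = 155.5

155 mol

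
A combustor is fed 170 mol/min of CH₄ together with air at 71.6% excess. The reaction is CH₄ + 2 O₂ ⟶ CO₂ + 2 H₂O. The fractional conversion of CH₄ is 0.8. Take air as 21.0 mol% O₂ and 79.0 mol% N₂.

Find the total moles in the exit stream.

2950 mol/min

Stoichiometric O₂ = 2 × 170 = 340 mol/min; O₂ fed = 340 × 1.716 = 583.4 mol/min.
N₂ fed = 583.4 × 79/21 = 2195 mol/min.
Fuel reacted = 0.8 × 170 → ξ = 136 mol/min.
Outlet (n = n₀ + ν ξ):
  CH₄: 170 − 1(136) = 34
  O₂: 583.4 − 2(136) = 311.4
  N₂: 2195 (inert)
  CO₂: 0 + 1(136) = 136
  H₂O: 0 + 2(136) = 272
Total out = 34 + 311.4 + 2195 + 136 + 272 = 2948 mol/min.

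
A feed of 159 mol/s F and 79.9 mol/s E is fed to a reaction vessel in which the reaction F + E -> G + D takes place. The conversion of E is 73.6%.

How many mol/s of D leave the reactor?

E reacted = 0.736 × 79.9 = 58.81 mol/s; ν_E = −1, so ξ = 58.81/1 = 58.81 mol/s.
Outlet amounts (n = n₀ + ν ξ):
  F: 159 − 1(58.81) = 100.2
  E: 79.9 − 1(58.81) = 21.09
  G: 0 + 1(58.81) = 58.81
  D: 0 + 1(58.81) = 58.81

58.8 mol/s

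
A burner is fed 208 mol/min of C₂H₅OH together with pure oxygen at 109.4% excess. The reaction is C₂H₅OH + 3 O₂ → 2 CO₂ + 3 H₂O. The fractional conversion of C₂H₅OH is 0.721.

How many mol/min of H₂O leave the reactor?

Stoichiometric O₂ = 3 × 208 = 624 mol/min; O₂ fed = 624 × 2.094 = 1307 mol/min.
Fuel reacted = 0.721 × 208 → ξ = 150 mol/min.
Outlet (n = n₀ + ν ξ):
  C₂H₅OH: 208 − 1(150) = 58.03
  O₂: 1307 − 3(150) = 856.8
  CO₂: 0 + 2(150) = 299.9
  H₂O: 0 + 3(150) = 449.9

450 mol/min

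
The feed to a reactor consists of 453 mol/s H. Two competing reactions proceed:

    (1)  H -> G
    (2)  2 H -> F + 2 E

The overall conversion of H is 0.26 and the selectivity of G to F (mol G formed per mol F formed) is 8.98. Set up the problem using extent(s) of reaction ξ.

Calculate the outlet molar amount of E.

Conversion of H: H consumed = 0.26 × 453 = 117.8 mol/s = 1ξ₁ + 2ξ₂.
Selectivity: 1ξ₁ / (1ξ₂) = 8.98 → ξ₁ = 8.98 ξ₂.
Substitute: (1·8.98 + 2) ξ₂ = 117.8 → ξ₂ = 10.73 mol/s, ξ₁ = 96.33 mol/s.
Outlet amounts (n = n₀ + Σ ν·ξ):
  H: 453 − 1(96.33) − 2(10.73) = 335.2
  G: 0 + 1(96.33) = 96.33
  F: 0 + 1(10.73) = 10.73
  E: 0 + 2(10.73) = 21.45

21.5 mol/s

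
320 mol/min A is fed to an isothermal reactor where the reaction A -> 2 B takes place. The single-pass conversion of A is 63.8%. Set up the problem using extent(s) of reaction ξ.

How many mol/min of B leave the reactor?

408 mol/min

A reacted = 0.638 × 320 = 204.2 mol/min; ν_A = −1, so ξ = 204.2/1 = 204.2 mol/min.
Outlet amounts (n = n₀ + ν ξ):
  A: 320 − 1(204.2) = 115.8
  B: 0 + 2(204.2) = 408.3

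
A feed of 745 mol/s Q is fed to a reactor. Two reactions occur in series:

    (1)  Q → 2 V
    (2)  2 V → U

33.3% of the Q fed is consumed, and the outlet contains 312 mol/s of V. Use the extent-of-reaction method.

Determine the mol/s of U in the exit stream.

92.1 mol/s

Conversion of Q: Q consumed = 1ξ₁ = 0.333 × 745 → ξ₁ = 248.1 mol/s.
V balance: n_V = 0 + 2ξ₁ − 2ξ₂ = 312 → ξ₂ = (2·248.1 − 312)/2 = 92.09 mol/s.
Outlet amounts (n = n₀ + Σ ν·ξ):
  Q: 745 − 1(248.1) = 496.9
  V: 0 + 2(248.1) − 2(92.09) = 312
  U: 0 + 1(92.09) = 92.09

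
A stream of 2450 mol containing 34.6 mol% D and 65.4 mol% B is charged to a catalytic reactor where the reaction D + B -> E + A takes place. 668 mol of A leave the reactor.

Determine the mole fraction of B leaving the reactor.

For A: n = n₀ + 1ξ → 668 = 0 + 1ξ, giving ξ = 668 mol.
Outlet amounts (n = n₀ + ν ξ):
  D: 847.7 − 1(668) = 179.7
  B: 1602 − 1(668) = 934.3
  E: 0 + 1(668) = 668
  A: 0 + 1(668) = 668
Total out = 2450 mol; y_B = 934.3 / 2450 = 0.3813.

0.381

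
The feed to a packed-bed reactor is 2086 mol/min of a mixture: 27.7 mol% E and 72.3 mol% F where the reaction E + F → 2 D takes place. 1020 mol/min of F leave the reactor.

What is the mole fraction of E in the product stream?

0.043

For F: n = n₀ − 1ξ → 1020 = 1508 − 1ξ, giving ξ = 488.2 mol/min.
Outlet amounts (n = n₀ + ν ξ):
  E: 577.8 − 1(488.2) = 89.64
  F: 1508 − 1(488.2) = 1020
  D: 0 + 2(488.2) = 976.4
Total out = 2086 mol/min; y_E = 89.64 / 2086 = 0.04297.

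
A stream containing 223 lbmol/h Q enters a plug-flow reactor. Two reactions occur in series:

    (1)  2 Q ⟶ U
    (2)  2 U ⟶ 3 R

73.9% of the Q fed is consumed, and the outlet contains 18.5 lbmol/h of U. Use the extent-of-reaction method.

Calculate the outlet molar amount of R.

95.8 lbmol/h

Conversion of Q: Q consumed = 2ξ₁ = 0.739 × 223 → ξ₁ = 82.4 lbmol/h.
U balance: n_U = 0 + 1ξ₁ − 2ξ₂ = 18.5 → ξ₂ = (1·82.4 − 18.5)/2 = 31.95 lbmol/h.
Outlet amounts (n = n₀ + Σ ν·ξ):
  Q: 223 − 2(82.4) = 58.2
  U: 0 + 1(82.4) − 2(31.95) = 18.5
  R: 0 + 3(31.95) = 95.85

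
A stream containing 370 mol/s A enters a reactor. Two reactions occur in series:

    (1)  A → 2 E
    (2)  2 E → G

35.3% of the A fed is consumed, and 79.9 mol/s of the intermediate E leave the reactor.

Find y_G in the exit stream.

Conversion of A: A consumed = 1ξ₁ = 0.353 × 370 → ξ₁ = 130.6 mol/s.
E balance: n_E = 0 + 2ξ₁ − 2ξ₂ = 79.9 → ξ₂ = (2·130.6 − 79.9)/2 = 90.66 mol/s.
Outlet amounts (n = n₀ + Σ ν·ξ):
  A: 370 − 1(130.6) = 239.4
  E: 0 + 2(130.6) − 2(90.66) = 79.9
  G: 0 + 1(90.66) = 90.66
Total out = 409.9 mol/s; y_G = 90.66 / 409.9 = 0.2211.

0.221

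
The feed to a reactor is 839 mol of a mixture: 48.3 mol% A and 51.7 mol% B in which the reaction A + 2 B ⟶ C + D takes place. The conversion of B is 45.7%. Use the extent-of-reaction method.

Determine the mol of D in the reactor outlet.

B reacted = 0.457 × 433.8 = 198.2 mol; ν_B = −2, so ξ = 198.2/2 = 99.11 mol.
Outlet amounts (n = n₀ + ν ξ):
  A: 405.2 − 1(99.11) = 306.1
  B: 433.8 − 2(99.11) = 235.5
  C: 0 + 1(99.11) = 99.11
  D: 0 + 1(99.11) = 99.11

99.1 mol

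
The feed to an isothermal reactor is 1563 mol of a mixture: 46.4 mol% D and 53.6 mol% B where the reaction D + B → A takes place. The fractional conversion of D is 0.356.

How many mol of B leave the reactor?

580 mol

D reacted = 0.356 × 725.2 = 258.2 mol; ν_D = −1, so ξ = 258.2/1 = 258.2 mol.
Outlet amounts (n = n₀ + ν ξ):
  D: 725.2 − 1(258.2) = 467
  B: 837.8 − 1(258.2) = 579.6
  A: 0 + 1(258.2) = 258.2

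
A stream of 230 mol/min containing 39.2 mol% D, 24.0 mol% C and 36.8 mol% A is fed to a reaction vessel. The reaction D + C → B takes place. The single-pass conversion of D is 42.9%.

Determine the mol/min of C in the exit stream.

16.5 mol/min

D reacted = 0.429 × 90.16 = 38.68 mol/min; ν_D = −1, so ξ = 38.68/1 = 38.68 mol/min.
Outlet amounts (n = n₀ + ν ξ):
  D: 90.16 − 1(38.68) = 51.48
  C: 55.2 − 1(38.68) = 16.52
  B: 0 + 1(38.68) = 38.68
  A: 84.64 (inert)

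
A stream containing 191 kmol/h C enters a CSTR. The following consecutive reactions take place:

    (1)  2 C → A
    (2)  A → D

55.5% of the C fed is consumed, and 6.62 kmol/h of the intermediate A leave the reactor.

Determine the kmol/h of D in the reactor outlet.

46.4 kmol/h

Conversion of C: C consumed = 2ξ₁ = 0.555 × 191 → ξ₁ = 53 kmol/h.
A balance: n_A = 0 + 1ξ₁ − 1ξ₂ = 6.62 → ξ₂ = (1·53 − 6.62)/1 = 46.38 kmol/h.
Outlet amounts (n = n₀ + Σ ν·ξ):
  C: 191 − 2(53) = 84.99
  A: 0 + 1(53) − 1(46.38) = 6.62
  D: 0 + 1(46.38) = 46.38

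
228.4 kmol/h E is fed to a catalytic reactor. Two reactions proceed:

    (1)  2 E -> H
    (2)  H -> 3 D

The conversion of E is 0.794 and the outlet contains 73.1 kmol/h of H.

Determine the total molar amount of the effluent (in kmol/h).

Conversion of E: E consumed = 2ξ₁ = 0.794 × 228.4 → ξ₁ = 90.67 kmol/h.
H balance: n_H = 0 + 1ξ₁ − 1ξ₂ = 73.1 → ξ₂ = (1·90.67 − 73.1)/1 = 17.57 kmol/h.
Outlet amounts (n = n₀ + Σ ν·ξ):
  E: 228.4 − 2(90.67) = 47.05
  H: 0 + 1(90.67) − 1(17.57) = 73.1
  D: 0 + 3(17.57) = 52.72
Total out = 47.05 + 73.1 + 52.72 = 172.9 kmol/h.

173 kmol/h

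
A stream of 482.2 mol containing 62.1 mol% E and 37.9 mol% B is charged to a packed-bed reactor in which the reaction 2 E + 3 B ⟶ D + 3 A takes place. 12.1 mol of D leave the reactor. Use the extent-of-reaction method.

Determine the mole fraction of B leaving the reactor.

0.312

For D: n = n₀ + 1ξ → 12.1 = 0 + 1ξ, giving ξ = 12.1 mol.
Outlet amounts (n = n₀ + ν ξ):
  E: 299.4 − 2(12.1) = 275.2
  B: 182.8 − 3(12.1) = 146.5
  D: 0 + 1(12.1) = 12.1
  A: 0 + 3(12.1) = 36.3
Total out = 470.1 mol; y_B = 146.5 / 470.1 = 0.3115.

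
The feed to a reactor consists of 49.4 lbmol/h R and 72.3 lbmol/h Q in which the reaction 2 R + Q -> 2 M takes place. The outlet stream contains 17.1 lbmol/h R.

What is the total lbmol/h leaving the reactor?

106 lbmol/h

For R: n = n₀ − 2ξ → 17.1 = 49.4 − 2ξ, giving ξ = 16.15 lbmol/h.
Outlet amounts (n = n₀ + ν ξ):
  R: 49.4 − 2(16.15) = 17.1
  Q: 72.3 − 1(16.15) = 56.15
  M: 0 + 2(16.15) = 32.3
Total out = 17.1 + 56.15 + 32.3 = 105.5 lbmol/h.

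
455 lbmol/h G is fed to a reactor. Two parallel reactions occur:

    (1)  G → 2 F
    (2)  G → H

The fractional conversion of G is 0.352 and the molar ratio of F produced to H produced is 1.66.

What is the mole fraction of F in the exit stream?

0.275

Conversion of G: G consumed = 0.352 × 455 = 160.2 lbmol/h = 1ξ₁ + 1ξ₂.
Selectivity: 2ξ₁ / (1ξ₂) = 1.66 → ξ₁ = 0.83 ξ₂.
Substitute: (1·0.83 + 1) ξ₂ = 160.2 → ξ₂ = 87.52 lbmol/h, ξ₁ = 72.64 lbmol/h.
Outlet amounts (n = n₀ + Σ ν·ξ):
  G: 455 − 1(72.64) − 1(87.52) = 294.8
  F: 0 + 2(72.64) = 145.3
  H: 0 + 1(87.52) = 87.52
Total out = 527.6 lbmol/h; y_F = 145.3 / 527.6 = 0.2753.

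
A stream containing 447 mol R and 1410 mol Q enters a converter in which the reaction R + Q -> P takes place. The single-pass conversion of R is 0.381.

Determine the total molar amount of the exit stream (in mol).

1690 mol

R reacted = 0.381 × 447 = 170.3 mol; ν_R = −1, so ξ = 170.3/1 = 170.3 mol.
Outlet amounts (n = n₀ + ν ξ):
  R: 447 − 1(170.3) = 276.7
  Q: 1410 − 1(170.3) = 1240
  P: 0 + 1(170.3) = 170.3
Total out = 276.7 + 1240 + 170.3 = 1687 mol.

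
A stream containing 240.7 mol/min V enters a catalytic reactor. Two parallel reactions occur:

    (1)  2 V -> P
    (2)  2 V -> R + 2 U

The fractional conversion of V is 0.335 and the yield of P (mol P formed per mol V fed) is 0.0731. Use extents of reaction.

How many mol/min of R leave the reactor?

22.7 mol/min

Yield of P: 1ξ₁ / 240.7 = 0.0731 → ξ₁ = 17.6 mol/min.
Conversion of V: 2ξ₁ + 2ξ₂ = 0.335 × 240.7 = 80.63 → ξ₂ = 22.72 mol/min.
Outlet amounts (n = n₀ + Σ ν·ξ):
  V: 240.7 − 2(17.6) − 2(22.72) = 160.1
  P: 0 + 1(17.6) = 17.6
  R: 0 + 1(22.72) = 22.72
  U: 0 + 2(22.72) = 45.44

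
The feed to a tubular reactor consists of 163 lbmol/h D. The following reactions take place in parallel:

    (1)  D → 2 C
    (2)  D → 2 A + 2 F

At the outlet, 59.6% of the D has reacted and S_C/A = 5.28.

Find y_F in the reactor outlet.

Conversion of D: D consumed = 0.596 × 163 = 97.15 lbmol/h = 1ξ₁ + 1ξ₂.
Selectivity: 2ξ₁ / (2ξ₂) = 5.28 → ξ₁ = 5.28 ξ₂.
Substitute: (1·5.28 + 1) ξ₂ = 97.15 → ξ₂ = 15.47 lbmol/h, ξ₁ = 81.68 lbmol/h.
Outlet amounts (n = n₀ + Σ ν·ξ):
  D: 163 − 1(81.68) − 1(15.47) = 65.85
  C: 0 + 2(81.68) = 163.4
  A: 0 + 2(15.47) = 30.94
  F: 0 + 2(15.47) = 30.94
Total out = 291.1 lbmol/h; y_F = 30.94 / 291.1 = 0.1063.

0.106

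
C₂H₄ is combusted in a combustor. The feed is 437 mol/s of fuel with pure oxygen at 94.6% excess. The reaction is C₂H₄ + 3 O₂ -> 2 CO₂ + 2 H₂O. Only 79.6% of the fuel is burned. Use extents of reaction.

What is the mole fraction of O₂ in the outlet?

Stoichiometric O₂ = 3 × 437 = 1311 mol/s; O₂ fed = 1311 × 1.946 = 2551 mol/s.
Fuel reacted = 0.796 × 437 → ξ = 347.9 mol/s.
Outlet (n = n₀ + ν ξ):
  C₂H₄: 437 − 1(347.9) = 89.15
  O₂: 2551 − 3(347.9) = 1508
  CO₂: 0 + 2(347.9) = 695.7
  H₂O: 0 + 2(347.9) = 695.7
Total out = 2988 mol/s; y_O₂ = 1508 / 2988 = 0.5045.

0.505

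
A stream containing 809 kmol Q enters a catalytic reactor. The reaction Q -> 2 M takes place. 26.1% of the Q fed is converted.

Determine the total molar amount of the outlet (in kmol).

1020 kmol

Q reacted = 0.261 × 809 = 211.1 kmol; ν_Q = −1, so ξ = 211.1/1 = 211.1 kmol.
Outlet amounts (n = n₀ + ν ξ):
  Q: 809 − 1(211.1) = 597.9
  M: 0 + 2(211.1) = 422.3
Total out = 597.9 + 422.3 = 1020 kmol.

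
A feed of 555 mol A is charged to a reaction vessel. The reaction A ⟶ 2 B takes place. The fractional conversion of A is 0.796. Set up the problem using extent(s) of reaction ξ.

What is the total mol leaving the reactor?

997 mol

A reacted = 0.796 × 555 = 441.8 mol; ν_A = −1, so ξ = 441.8/1 = 441.8 mol.
Outlet amounts (n = n₀ + ν ξ):
  A: 555 − 1(441.8) = 113.2
  B: 0 + 2(441.8) = 883.6
Total out = 113.2 + 883.6 = 996.8 mol.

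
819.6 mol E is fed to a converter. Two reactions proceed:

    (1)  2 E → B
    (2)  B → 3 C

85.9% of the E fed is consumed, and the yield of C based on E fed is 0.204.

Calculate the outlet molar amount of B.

296 mol

Conversion of E: E consumed = 2ξ₁ = 0.859 × 819.6 → ξ₁ = 352 mol.
Yield of C: 3ξ₂ / 819.6 = 0.204 → ξ₂ = 55.73 mol.
Outlet amounts (n = n₀ + Σ ν·ξ):
  E: 819.6 − 2(352) = 115.6
  B: 0 + 1(352) − 1(55.73) = 296.3
  C: 0 + 3(55.73) = 167.2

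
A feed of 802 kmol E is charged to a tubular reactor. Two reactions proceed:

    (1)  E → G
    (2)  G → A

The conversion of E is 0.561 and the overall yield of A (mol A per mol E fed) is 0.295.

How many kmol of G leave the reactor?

213 kmol

Conversion of E: E consumed = 1ξ₁ = 0.561 × 802 → ξ₁ = 449.9 kmol.
Yield of A: 1ξ₂ / 802 = 0.295 → ξ₂ = 236.6 kmol.
Outlet amounts (n = n₀ + Σ ν·ξ):
  E: 802 − 1(449.9) = 352.1
  G: 0 + 1(449.9) − 1(236.6) = 213.3
  A: 0 + 1(236.6) = 236.6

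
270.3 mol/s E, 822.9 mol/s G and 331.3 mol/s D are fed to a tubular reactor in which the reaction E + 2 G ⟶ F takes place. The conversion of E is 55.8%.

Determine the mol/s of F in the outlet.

151 mol/s

E reacted = 0.558 × 270.3 = 150.8 mol/s; ν_E = −1, so ξ = 150.8/1 = 150.8 mol/s.
Outlet amounts (n = n₀ + ν ξ):
  E: 270.3 − 1(150.8) = 119.5
  G: 822.9 − 2(150.8) = 521.2
  F: 0 + 1(150.8) = 150.8
  D: 331.3 (inert)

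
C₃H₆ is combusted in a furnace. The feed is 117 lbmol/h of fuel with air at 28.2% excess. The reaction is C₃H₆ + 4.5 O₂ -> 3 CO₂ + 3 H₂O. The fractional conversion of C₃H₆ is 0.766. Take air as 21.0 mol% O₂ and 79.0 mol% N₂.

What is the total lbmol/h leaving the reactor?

3380 lbmol/h

Stoichiometric O₂ = 4.5 × 117 = 526.5 lbmol/h; O₂ fed = 526.5 × 1.282 = 675 lbmol/h.
N₂ fed = 675 × 79/21 = 2539 lbmol/h.
Fuel reacted = 0.766 × 117 → ξ = 89.62 lbmol/h.
Outlet (n = n₀ + ν ξ):
  C₃H₆: 117 − 1(89.62) = 27.38
  O₂: 675 − 4.5(89.62) = 271.7
  N₂: 2539 (inert)
  CO₂: 0 + 3(89.62) = 268.9
  H₂O: 0 + 3(89.62) = 268.9
Total out = 27.38 + 271.7 + 2539 + 268.9 + 268.9 = 3376 lbmol/h.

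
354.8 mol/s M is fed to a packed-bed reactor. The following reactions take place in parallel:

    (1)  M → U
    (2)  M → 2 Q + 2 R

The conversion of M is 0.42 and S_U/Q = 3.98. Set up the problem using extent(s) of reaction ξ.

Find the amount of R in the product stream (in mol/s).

Conversion of M: M consumed = 0.42 × 354.8 = 149 mol/s = 1ξ₁ + 1ξ₂.
Selectivity: 1ξ₁ / (2ξ₂) = 3.98 → ξ₁ = 7.96 ξ₂.
Substitute: (1·7.96 + 1) ξ₂ = 149 → ξ₂ = 16.63 mol/s, ξ₁ = 132.4 mol/s.
Outlet amounts (n = n₀ + Σ ν·ξ):
  M: 354.8 − 1(132.4) − 1(16.63) = 205.8
  U: 0 + 1(132.4) = 132.4
  Q: 0 + 2(16.63) = 33.26
  R: 0 + 2(16.63) = 33.26

33.3 mol/s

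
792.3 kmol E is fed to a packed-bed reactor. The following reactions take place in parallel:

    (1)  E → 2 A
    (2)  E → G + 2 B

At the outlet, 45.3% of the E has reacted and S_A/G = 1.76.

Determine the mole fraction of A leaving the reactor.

Conversion of E: E consumed = 0.453 × 792.3 = 358.9 kmol = 1ξ₁ + 1ξ₂.
Selectivity: 2ξ₁ / (1ξ₂) = 1.76 → ξ₁ = 0.88 ξ₂.
Substitute: (1·0.88 + 1) ξ₂ = 358.9 → ξ₂ = 190.9 kmol, ξ₁ = 168 kmol.
Outlet amounts (n = n₀ + Σ ν·ξ):
  E: 792.3 − 1(168) − 1(190.9) = 433.4
  A: 0 + 2(168) = 336
  G: 0 + 1(190.9) = 190.9
  B: 0 + 2(190.9) = 381.8
Total out = 1342 kmol; y_A = 336 / 1342 = 0.2504.

0.25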